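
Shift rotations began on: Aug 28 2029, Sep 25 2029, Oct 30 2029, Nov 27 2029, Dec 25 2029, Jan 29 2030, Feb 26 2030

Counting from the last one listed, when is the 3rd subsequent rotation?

All Tuesdays; the gaps (28, 35, 28, 28, 35, 28) vary with month length.
This is the last Tuesday of each month.
Last Tuesday of March 2030: Mar 26 2030.
Last Tuesday of April 2030: Apr 30 2030.
Last Tuesday of May 2030: May 28 2030.

May 28 2030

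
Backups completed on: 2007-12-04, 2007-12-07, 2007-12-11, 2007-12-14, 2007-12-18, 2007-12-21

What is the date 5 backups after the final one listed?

2008-01-08

The gap pattern 3, 4, 3, 4, 3 repeats every 2 events.
These are the Tuesdays and Fridays of each week.
Next Tuesday: 2007-12-25.
The following Friday is 2007-12-28.
Next Tuesday: 2008-01-01.
Next Friday: 2008-01-04.
The following Tuesday is 2008-01-08.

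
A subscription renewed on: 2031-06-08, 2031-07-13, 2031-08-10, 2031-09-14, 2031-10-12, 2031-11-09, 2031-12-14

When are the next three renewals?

2032-01-11, 2032-02-08, 2032-03-14

Gaps: 35, 28, 35, 28, 28, 35 days — a mix of 28 and 35. Every date is a Sunday.
Each is the 2nd Sunday of its month.
2nd Sunday of January 2032: 2032-01-11.
February 2032 — 2nd Sunday is 2032-02-08.
March 2032 — 2nd Sunday is 2032-03-14.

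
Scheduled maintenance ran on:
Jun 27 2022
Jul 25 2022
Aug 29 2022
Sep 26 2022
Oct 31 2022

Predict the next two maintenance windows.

Nov 28 2022, Dec 26 2022

Every date is a Monday; gaps 28, 35, 28, 35 days.
Each is the last Monday of its month (at least one falls on the 29th or later, ruling out '4th Monday').
Last Monday of November 2022: Nov 28 2022.
Last Monday of December 2022: Dec 26 2022.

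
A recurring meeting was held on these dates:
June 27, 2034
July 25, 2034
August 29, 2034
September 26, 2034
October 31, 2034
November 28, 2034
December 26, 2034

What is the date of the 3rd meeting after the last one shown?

March 27, 2035

All Tuesdays; the gaps (28, 35, 28, 35, 28, 28) vary with month length.
This is the last Tuesday of each month.
Last Tuesday of January 2035: January 30, 2035.
Last Tuesday of February 2035: February 27, 2035.
Last Tuesday of March 2035: March 27, 2035.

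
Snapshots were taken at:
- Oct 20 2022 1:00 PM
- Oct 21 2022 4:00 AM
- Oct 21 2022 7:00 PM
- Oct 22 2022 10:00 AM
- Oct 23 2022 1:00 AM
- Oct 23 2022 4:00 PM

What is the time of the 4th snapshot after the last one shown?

The interval is a steady 15 hours (15, 15, 15, 15, 15).
Oct 23 2022 4:00 PM + 15 h = Oct 24 2022 7:00 AM.
Oct 24 2022 7:00 AM + 15 h = Oct 24 2022 10:00 PM.
Oct 24 2022 10:00 PM + 15 h = Oct 25 2022 1:00 PM.
Oct 25 2022 1:00 PM + 15 h = Oct 26 2022 4:00 AM.

Oct 26 2022 4:00 AM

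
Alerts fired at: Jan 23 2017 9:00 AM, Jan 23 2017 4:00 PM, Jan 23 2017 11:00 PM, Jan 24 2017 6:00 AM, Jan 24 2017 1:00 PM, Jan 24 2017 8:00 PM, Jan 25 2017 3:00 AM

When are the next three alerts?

Jan 25 2017 10:00 AM, Jan 25 2017 5:00 PM, Jan 26 2017 12:00 AM

Gaps: 7, 7, 7, 7, 7, 7 hours — each event is 7 hours after the previous one.
Jan 25 2017 3:00 AM + 7 h = Jan 25 2017 10:00 AM.
Jan 25 2017 10:00 AM + 7 h = Jan 25 2017 5:00 PM.
Jan 25 2017 5:00 PM + 7 h = Jan 26 2017 12:00 AM.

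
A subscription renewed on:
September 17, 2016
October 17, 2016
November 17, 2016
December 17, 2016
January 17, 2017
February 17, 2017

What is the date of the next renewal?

The day-of-month is always 17 (30, 31, 30, 31, 31 days between events).
So this recurs on the 17th of each month.
Next: March 2017 → March 17, 2017.

March 17, 2017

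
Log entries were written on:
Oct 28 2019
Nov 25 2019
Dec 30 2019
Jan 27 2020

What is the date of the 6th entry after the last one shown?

Every date is a Monday; gaps 28, 35, 28 days.
Each is the last Monday of its month (at least one falls on the 29th or later, ruling out '4th Monday').
February 2020 ends with Monday Feb 24 2020.
Last Monday of March 2020: Mar 30 2020.
April 2020 ends with Monday Apr 27 2020.
May 2020 ends with Monday May 25 2020.
Last Monday of June 2020: Jun 29 2020.
Last Monday of July 2020: Jul 27 2020.

Jul 27 2020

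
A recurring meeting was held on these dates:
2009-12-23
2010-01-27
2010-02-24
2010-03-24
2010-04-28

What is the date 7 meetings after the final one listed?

Gaps: 35, 28, 28, 35 days — a mix of 28 and 35. Every date is a Wednesday.
Each is the 4th Wednesday of its month.
May 2010 — 4th Wednesday is 2010-05-26.
June 2010 — 4th Wednesday is 2010-06-23.
4th Wednesday of July 2010: 2010-07-28.
August 2010 — 4th Wednesday is 2010-08-25.
September 2010 — 4th Wednesday is 2010-09-22.
October 2010 — 4th Wednesday is 2010-10-27.
November 2010 — 4th Wednesday is 2010-11-24.

2010-11-24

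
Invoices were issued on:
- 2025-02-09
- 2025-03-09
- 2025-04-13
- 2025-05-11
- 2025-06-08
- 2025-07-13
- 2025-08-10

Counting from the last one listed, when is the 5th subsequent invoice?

These are Sundays at 28- or 35-day spacing (28, 35, 28, 28, 35, 28).
The pattern: 2nd Sunday of the month.
2nd Sunday of September 2025: 2025-09-14.
October 2025 — 2nd Sunday is 2025-10-12.
2nd Sunday of November 2025: 2025-11-09.
December 2025 — 2nd Sunday is 2025-12-14.
January 2026 — 2nd Sunday is 2026-01-11.

2026-01-11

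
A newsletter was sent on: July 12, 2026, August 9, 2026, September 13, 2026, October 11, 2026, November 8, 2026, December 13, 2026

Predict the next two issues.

January 10, 2027; February 14, 2027

These are Sundays at 28- or 35-day spacing (28, 35, 28, 28, 35).
The pattern: 2nd Sunday of the month.
2nd Sunday of January 2027: January 10, 2027.
February 2027 — 2nd Sunday is February 14, 2027.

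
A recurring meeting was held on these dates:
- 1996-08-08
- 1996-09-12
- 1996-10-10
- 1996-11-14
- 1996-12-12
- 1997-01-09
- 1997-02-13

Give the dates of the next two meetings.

All dates are Thursdays, 35, 28, 35, 28, 28, 35 days apart.
Specifically, the 2nd Thursday of each month.
March 1997 — 2nd Thursday is 1997-03-13.
2nd Thursday of April 1997: 1997-04-10.

1997-03-13, 1997-04-10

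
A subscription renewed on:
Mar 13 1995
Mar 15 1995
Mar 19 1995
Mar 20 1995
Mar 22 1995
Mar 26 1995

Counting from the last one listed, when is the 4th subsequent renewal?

Apr 3 1995

Every event lands on a Monday or Wednesday or Sunday (gaps cycle 2, 4, 1, 2, 4).
So the schedule is: every Monday, Wednesday and Sunday.
Next Monday: Mar 27 1995.
Next Wednesday: Mar 29 1995.
The following Sunday is Apr 2 1995.
Next Monday: Apr 3 1995.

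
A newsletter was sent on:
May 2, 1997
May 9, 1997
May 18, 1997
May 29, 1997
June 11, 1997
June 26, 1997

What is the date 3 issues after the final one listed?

The spacing grows by 2 each time: 7, 9, 11, 13, 15 days.
Next gap: 17 days. June 26, 1997 + 17 days = July 13, 1997.
Next gap: 19 days. July 13, 1997 + 19 days = August 1, 1997.
Next gap: 21 days. August 1, 1997 + 21 days = August 22, 1997.

August 22, 1997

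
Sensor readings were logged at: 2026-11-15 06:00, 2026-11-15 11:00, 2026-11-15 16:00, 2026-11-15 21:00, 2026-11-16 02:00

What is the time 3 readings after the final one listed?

2026-11-16 17:00

Gaps: 5, 5, 5, 5 hours — each event is 5 hours after the previous one.
2026-11-16 02:00 + 5 h = 2026-11-16 07:00.
2026-11-16 07:00 + 5 h = 2026-11-16 12:00.
2026-11-16 12:00 + 5 h = 2026-11-16 17:00.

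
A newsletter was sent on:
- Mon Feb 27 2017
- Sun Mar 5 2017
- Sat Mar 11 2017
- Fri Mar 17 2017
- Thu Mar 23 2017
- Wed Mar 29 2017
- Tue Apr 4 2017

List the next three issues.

Mon Apr 10 2017, Sun Apr 16 2017, Sat Apr 22 2017

Gaps between consecutive events: 6, 6, 6, 6, 6, 6 days — a constant 6-day interval.
Tue Apr 4 2017 + 6 days = Mon Apr 10 2017.
Mon Apr 10 2017 + 6 days = Sun Apr 16 2017.
Sun Apr 16 2017 + 6 days = Sat Apr 22 2017.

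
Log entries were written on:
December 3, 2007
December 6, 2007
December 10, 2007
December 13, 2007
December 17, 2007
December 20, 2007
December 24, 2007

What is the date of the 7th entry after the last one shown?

January 17, 2008

Every event lands on a Monday or Thursday (gaps cycle 3, 4, 3, 4, 3, 4).
So the schedule is: every Monday and Thursday.
The following Thursday is December 27, 2007.
Next Monday: December 31, 2007.
The following Thursday is January 3, 2008.
The following Monday is January 7, 2008.
Next Thursday: January 10, 2008.
Next Monday: January 14, 2008.
The following Thursday is January 17, 2008.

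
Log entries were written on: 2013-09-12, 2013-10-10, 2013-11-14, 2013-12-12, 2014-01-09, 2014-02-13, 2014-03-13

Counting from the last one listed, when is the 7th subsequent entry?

Gaps: 28, 35, 28, 28, 35, 28 days — a mix of 28 and 35. Every date is a Thursday.
Each is the 2nd Thursday of its month.
April 2014 — 2nd Thursday is 2014-04-10.
2nd Thursday of May 2014: 2014-05-08.
June 2014 — 2nd Thursday is 2014-06-12.
July 2014 — 2nd Thursday is 2014-07-10.
2nd Thursday of August 2014: 2014-08-14.
September 2014 — 2nd Thursday is 2014-09-11.
2nd Thursday of October 2014: 2014-10-09.

2014-10-09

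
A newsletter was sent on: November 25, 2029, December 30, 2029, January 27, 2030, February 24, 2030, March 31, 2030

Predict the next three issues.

Every date is a Sunday; gaps 35, 28, 28, 35 days.
Each is the last Sunday of its month (at least one falls on the 29th or later, ruling out '4th Sunday').
Last Sunday of April 2030: April 28, 2030.
May 2030 ends with Sunday May 26, 2030.
Last Sunday of June 2030: June 30, 2030.

April 28, 2030; May 26, 2030; June 30, 2030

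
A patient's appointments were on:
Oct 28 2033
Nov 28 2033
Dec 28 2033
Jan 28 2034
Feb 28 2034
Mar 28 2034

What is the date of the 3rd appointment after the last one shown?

The day-of-month is always 28 (31, 30, 31, 31, 28 days between events).
So this recurs on the 28th of each month.
April 2034: Apr 28 2034.
May 2034: May 28 2034.
June 2034: Jun 28 2034.

Jun 28 2034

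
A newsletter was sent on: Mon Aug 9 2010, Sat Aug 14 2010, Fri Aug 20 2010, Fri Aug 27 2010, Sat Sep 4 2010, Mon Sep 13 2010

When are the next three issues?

Thu Sep 23 2010, Mon Oct 4 2010, Sat Oct 16 2010

Gaps: 5, 6, 7, 8, 9 days — each gap is 1 larger than the previous one.
Next gap: 10 days. Mon Sep 13 2010 + 10 days = Thu Sep 23 2010.
Next gap: 11 days. Thu Sep 23 2010 + 11 days = Mon Oct 4 2010.
Next gap: 12 days. Mon Oct 4 2010 + 12 days = Sat Oct 16 2010.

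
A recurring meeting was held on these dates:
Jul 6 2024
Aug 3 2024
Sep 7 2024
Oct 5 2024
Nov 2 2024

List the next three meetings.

Dec 7 2024, Jan 4 2025, Feb 1 2025

All dates are Saturdays, 28, 35, 28, 28 days apart.
Specifically, the 1st Saturday of each month.
December 2024 — 1st Saturday is Dec 7 2024.
January 2025 — 1st Saturday is Jan 4 2025.
1st Saturday of February 2025: Feb 1 2025.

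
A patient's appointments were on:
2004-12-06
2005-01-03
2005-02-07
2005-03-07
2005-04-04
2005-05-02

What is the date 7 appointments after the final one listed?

These are Mondays at 28- or 35-day spacing (28, 35, 28, 28, 28).
The pattern: 1st Monday of the month.
1st Monday of June 2005: 2005-06-06.
July 2005 — 1st Monday is 2005-07-04.
1st Monday of August 2005: 2005-08-01.
1st Monday of September 2005: 2005-09-05.
October 2005 — 1st Monday is 2005-10-03.
November 2005 — 1st Monday is 2005-11-07.
1st Monday of December 2005: 2005-12-05.

2005-12-05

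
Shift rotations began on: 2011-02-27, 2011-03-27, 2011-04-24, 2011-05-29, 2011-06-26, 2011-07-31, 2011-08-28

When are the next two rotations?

2011-09-25, 2011-10-30

These are Sundays with 28, 28, 35, 28, 35, 28-day gaps.
Each is the final Sunday of its month — 2011-05-29 is past the 28th, so '4th Sunday' doesn't fit.
Last Sunday of September 2011: 2011-09-25.
October 2011 ends with Sunday 2011-10-30.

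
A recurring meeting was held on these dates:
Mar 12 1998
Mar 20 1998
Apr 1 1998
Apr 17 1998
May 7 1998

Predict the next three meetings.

The spacing grows by 4 each time: 8, 12, 16, 20 days.
Next gap: 24 days. May 7 1998 + 24 days = May 31 1998.
Next gap: 28 days. May 31 1998 + 28 days = Jun 28 1998.
Next gap: 32 days. Jun 28 1998 + 32 days = Jul 30 1998.

May 31 1998, Jun 28 1998, Jul 30 1998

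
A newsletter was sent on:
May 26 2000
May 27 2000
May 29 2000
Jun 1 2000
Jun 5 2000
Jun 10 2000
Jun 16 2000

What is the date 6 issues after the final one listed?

Aug 12 2000

Intervals are 1, 2, 3, 4, 5, 6 days — an arithmetic progression with common difference 1.
Next gap: 7 days. Jun 16 2000 + 7 days = Jun 23 2000.
Next gap: 8 days. Jun 23 2000 + 8 days = Jul 1 2000.
Next gap: 9 days. Jul 1 2000 + 9 days = Jul 10 2000.
Next gap: 10 days. Jul 10 2000 + 10 days = Jul 20 2000.
Next gap: 11 days. Jul 20 2000 + 11 days = Jul 31 2000.
Next gap: 12 days. Jul 31 2000 + 12 days = Aug 12 2000.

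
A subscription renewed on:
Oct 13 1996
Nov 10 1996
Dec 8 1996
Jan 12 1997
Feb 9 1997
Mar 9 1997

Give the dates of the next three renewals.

These are Sundays at 28- or 35-day spacing (28, 28, 35, 28, 28).
The pattern: 2nd Sunday of the month.
April 1997 — 2nd Sunday is Apr 13 1997.
May 1997 — 2nd Sunday is May 11 1997.
June 1997 — 2nd Sunday is Jun 8 1997.

Apr 13 1997, May 11 1997, Jun 8 1997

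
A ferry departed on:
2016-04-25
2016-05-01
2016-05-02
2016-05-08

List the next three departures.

2016-05-09, 2016-05-15, 2016-05-16

The gap pattern 6, 1, 6 repeats every 2 events.
These are the Mondays and Sundays of each week.
Next Monday: 2016-05-09.
The following Sunday is 2016-05-15.
Next Monday: 2016-05-16.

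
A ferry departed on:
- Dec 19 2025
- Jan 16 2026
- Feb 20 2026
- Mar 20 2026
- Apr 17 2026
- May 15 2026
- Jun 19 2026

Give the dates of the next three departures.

Jul 17 2026, Aug 21 2026, Sep 18 2026

All dates are Fridays, 28, 35, 28, 28, 28, 35 days apart.
Specifically, the 3rd Friday of each month.
3rd Friday of July 2026: Jul 17 2026.
3rd Friday of August 2026: Aug 21 2026.
September 2026 — 3rd Friday is Sep 18 2026.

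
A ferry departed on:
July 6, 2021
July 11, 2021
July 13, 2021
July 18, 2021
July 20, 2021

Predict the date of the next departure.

The gap pattern 5, 2, 5, 2 repeats every 2 events.
These are the Tuesdays and Sundays of each week.
Next Sunday: July 25, 2021.

July 25, 2021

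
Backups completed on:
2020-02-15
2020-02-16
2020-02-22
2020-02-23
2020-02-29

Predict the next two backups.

The gap pattern 1, 6, 1, 6 repeats every 2 events.
These are the Saturdays and Sundays of each week.
Next Sunday: 2020-03-01.
Next Saturday: 2020-03-07.

2020-03-01, 2020-03-07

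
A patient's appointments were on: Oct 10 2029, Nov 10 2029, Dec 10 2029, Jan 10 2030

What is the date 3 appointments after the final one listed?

Apr 10 2030

Each date is the 10th; the gaps (31, 30, 31) track the month lengths.
The rule is the 10th of each month.
February 2030: Feb 10 2030.
March 2030: Mar 10 2030.
April 2030: Apr 10 2030.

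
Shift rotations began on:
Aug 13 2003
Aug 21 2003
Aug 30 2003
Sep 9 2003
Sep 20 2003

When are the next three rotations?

Oct 2 2003, Oct 15 2003, Oct 29 2003

Intervals are 8, 9, 10, 11 days — an arithmetic progression with common difference 1.
Next gap: 12 days. Sep 20 2003 + 12 days = Oct 2 2003.
Next gap: 13 days. Oct 2 2003 + 13 days = Oct 15 2003.
Next gap: 14 days. Oct 15 2003 + 14 days = Oct 29 2003.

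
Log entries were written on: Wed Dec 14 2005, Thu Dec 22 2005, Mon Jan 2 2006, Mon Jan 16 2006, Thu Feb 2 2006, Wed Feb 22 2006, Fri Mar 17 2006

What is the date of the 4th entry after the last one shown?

Mon Jul 17 2006

Intervals are 8, 11, 14, 17, 20, 23 days — an arithmetic progression with common difference 3.
Next gap: 26 days. Fri Mar 17 2006 + 26 days = Wed Apr 12 2006.
Next gap: 29 days. Wed Apr 12 2006 + 29 days = Thu May 11 2006.
Next gap: 32 days. Thu May 11 2006 + 32 days = Mon Jun 12 2006.
Next gap: 35 days. Mon Jun 12 2006 + 35 days = Mon Jul 17 2006.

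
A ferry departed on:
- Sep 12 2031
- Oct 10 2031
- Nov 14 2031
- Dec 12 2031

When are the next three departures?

These are Fridays at 28- or 35-day spacing (28, 35, 28).
The pattern: 2nd Friday of the month.
January 2032 — 2nd Friday is Jan 9 2032.
February 2032 — 2nd Friday is Feb 13 2032.
2nd Friday of March 2032: Mar 12 2032.

Jan 9 2032, Feb 13 2032, Mar 12 2032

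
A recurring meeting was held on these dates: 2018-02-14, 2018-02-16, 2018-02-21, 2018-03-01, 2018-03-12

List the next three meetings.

2018-03-26, 2018-04-12, 2018-05-02

Intervals are 2, 5, 8, 11 days — an arithmetic progression with common difference 3.
Next gap: 14 days. 2018-03-12 + 14 days = 2018-03-26.
Next gap: 17 days. 2018-03-26 + 17 days = 2018-04-12.
Next gap: 20 days. 2018-04-12 + 20 days = 2018-05-02.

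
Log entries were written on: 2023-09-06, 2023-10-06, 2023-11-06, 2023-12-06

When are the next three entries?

2024-01-06, 2024-02-06, 2024-03-06

Gaps: 30, 31, 30 days — not constant. Every event is on the 6th of the month.
Pattern: the 6th of each month.
January 2024: 2024-01-06.
February 2024: 2024-02-06.
Next: March 2024 → 2024-03-06.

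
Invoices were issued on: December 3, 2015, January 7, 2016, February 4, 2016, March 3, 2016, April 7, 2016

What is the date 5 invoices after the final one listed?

September 1, 2016

These are Thursdays at 28- or 35-day spacing (35, 28, 28, 35).
The pattern: 1st Thursday of the month.
1st Thursday of May 2016: May 5, 2016.
June 2016 — 1st Thursday is June 2, 2016.
1st Thursday of July 2016: July 7, 2016.
August 2016 — 1st Thursday is August 4, 2016.
1st Thursday of September 2016: September 1, 2016.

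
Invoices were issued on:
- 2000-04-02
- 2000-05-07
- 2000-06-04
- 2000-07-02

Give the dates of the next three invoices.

2000-08-06, 2000-09-03, 2000-10-01

Gaps: 35, 28, 28 days — a mix of 28 and 35. Every date is a Sunday.
Each is the 1st Sunday of its month.
1st Sunday of August 2000: 2000-08-06.
1st Sunday of September 2000: 2000-09-03.
1st Sunday of October 2000: 2000-10-01.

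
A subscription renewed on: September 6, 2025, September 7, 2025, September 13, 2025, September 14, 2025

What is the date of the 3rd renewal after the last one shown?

September 27, 2025

Every event lands on a Saturday or Sunday (gaps cycle 1, 6, 1).
So the schedule is: every Saturday and Sunday.
The following Saturday is September 20, 2025.
The following Sunday is September 21, 2025.
The following Saturday is September 27, 2025.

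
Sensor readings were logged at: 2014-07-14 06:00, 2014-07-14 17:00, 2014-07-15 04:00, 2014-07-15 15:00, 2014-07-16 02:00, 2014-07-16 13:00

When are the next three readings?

2014-07-17 00:00, 2014-07-17 11:00, 2014-07-17 22:00

Spacing: 11, 11, 11, 11, 11 h — constant 11 h.
2014-07-16 13:00 + 11 h = 2014-07-17 00:00.
2014-07-17 00:00 + 11 h = 2014-07-17 11:00.
2014-07-17 11:00 + 11 h = 2014-07-17 22:00.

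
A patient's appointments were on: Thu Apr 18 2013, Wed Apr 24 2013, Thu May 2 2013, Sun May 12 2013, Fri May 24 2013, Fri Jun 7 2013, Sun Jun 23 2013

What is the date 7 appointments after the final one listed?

Sun Dec 8 2013

The spacing grows by 2 each time: 6, 8, 10, 12, 14, 16 days.
Next gap: 18 days. Sun Jun 23 2013 + 18 days = Thu Jul 11 2013.
Next gap: 20 days. Thu Jul 11 2013 + 20 days = Wed Jul 31 2013.
Next gap: 22 days. Wed Jul 31 2013 + 22 days = Thu Aug 22 2013.
Next gap: 24 days. Thu Aug 22 2013 + 24 days = Sun Sep 15 2013.
Next gap: 26 days. Sun Sep 15 2013 + 26 days = Fri Oct 11 2013.
Next gap: 28 days. Fri Oct 11 2013 + 28 days = Fri Nov 8 2013.
Next gap: 30 days. Fri Nov 8 2013 + 30 days = Sun Dec 8 2013.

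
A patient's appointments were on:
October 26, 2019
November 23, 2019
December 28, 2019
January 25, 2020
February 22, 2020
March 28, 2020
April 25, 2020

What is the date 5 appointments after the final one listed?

All dates are Saturdays, 28, 35, 28, 28, 35, 28 days apart.
Specifically, the 4th Saturday of each month.
4th Saturday of May 2020: May 23, 2020.
June 2020 — 4th Saturday is June 27, 2020.
4th Saturday of July 2020: July 25, 2020.
August 2020 — 4th Saturday is August 22, 2020.
September 2020 — 4th Saturday is September 26, 2020.

September 26, 2020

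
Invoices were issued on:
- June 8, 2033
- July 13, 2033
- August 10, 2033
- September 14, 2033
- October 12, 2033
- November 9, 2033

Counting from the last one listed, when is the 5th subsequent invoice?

April 12, 2034

All dates are Wednesdays, 35, 28, 35, 28, 28 days apart.
Specifically, the 2nd Wednesday of each month.
2nd Wednesday of December 2033: December 14, 2033.
2nd Wednesday of January 2034: January 11, 2034.
February 2034 — 2nd Wednesday is February 8, 2034.
2nd Wednesday of March 2034: March 8, 2034.
April 2034 — 2nd Wednesday is April 12, 2034.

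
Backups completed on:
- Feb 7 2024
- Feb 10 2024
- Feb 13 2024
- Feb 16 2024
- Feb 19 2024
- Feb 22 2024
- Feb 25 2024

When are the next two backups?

Feb 28 2024, Mar 2 2024

Gaps between consecutive events: 3, 3, 3, 3, 3, 3 days — a constant 3-day interval.
Feb 25 2024 + 3 days = Feb 28 2024.
Feb 28 2024 + 3 days = Mar 2 2024.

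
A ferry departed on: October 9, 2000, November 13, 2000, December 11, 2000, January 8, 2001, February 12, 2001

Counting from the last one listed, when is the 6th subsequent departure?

These are Mondays at 28- or 35-day spacing (35, 28, 28, 35).
The pattern: 2nd Monday of the month.
2nd Monday of March 2001: March 12, 2001.
April 2001 — 2nd Monday is April 9, 2001.
2nd Monday of May 2001: May 14, 2001.
2nd Monday of June 2001: June 11, 2001.
2nd Monday of July 2001: July 9, 2001.
2nd Monday of August 2001: August 13, 2001.

August 13, 2001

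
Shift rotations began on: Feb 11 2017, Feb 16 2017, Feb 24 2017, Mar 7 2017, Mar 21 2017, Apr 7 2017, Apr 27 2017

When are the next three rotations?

May 20 2017, Jun 15 2017, Jul 14 2017

Gaps: 5, 8, 11, 14, 17, 20 days — each gap is 3 larger than the previous one.
Next gap: 23 days. Apr 27 2017 + 23 days = May 20 2017.
Next gap: 26 days. May 20 2017 + 26 days = Jun 15 2017.
Next gap: 29 days. Jun 15 2017 + 29 days = Jul 14 2017.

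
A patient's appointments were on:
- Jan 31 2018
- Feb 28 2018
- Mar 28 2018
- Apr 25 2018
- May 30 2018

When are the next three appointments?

Jun 27 2018, Jul 25 2018, Aug 29 2018

All Wednesdays; the gaps (28, 28, 28, 35) vary with month length.
This is the last Wednesday of each month.
Last Wednesday of June 2018: Jun 27 2018.
Last Wednesday of July 2018: Jul 25 2018.
August 2018 ends with Wednesday Aug 29 2018.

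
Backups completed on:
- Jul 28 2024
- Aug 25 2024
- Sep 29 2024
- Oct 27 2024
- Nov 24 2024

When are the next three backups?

Dec 29 2024, Jan 26 2025, Feb 23 2025

All Sundays; the gaps (28, 35, 28, 28) vary with month length.
This is the last Sunday of each month.
December 2024 ends with Sunday Dec 29 2024.
Last Sunday of January 2025: Jan 26 2025.
Last Sunday of February 2025: Feb 23 2025.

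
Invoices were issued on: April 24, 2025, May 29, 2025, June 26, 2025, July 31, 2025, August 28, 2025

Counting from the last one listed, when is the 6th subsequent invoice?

These are Thursdays with 35, 28, 35, 28-day gaps.
Each is the final Thursday of its month — May 29, 2025 is past the 28th, so '4th Thursday' doesn't fit.
Last Thursday of September 2025: September 25, 2025.
October 2025 ends with Thursday October 30, 2025.
Last Thursday of November 2025: November 27, 2025.
Last Thursday of December 2025: December 25, 2025.
Last Thursday of January 2026: January 29, 2026.
Last Thursday of February 2026: February 26, 2026.

February 26, 2026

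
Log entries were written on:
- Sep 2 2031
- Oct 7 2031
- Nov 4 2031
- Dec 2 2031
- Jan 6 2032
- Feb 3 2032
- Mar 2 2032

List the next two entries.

Apr 6 2032, May 4 2032

All dates are Tuesdays, 35, 28, 28, 35, 28, 28 days apart.
Specifically, the 1st Tuesday of each month.
1st Tuesday of April 2032: Apr 6 2032.
May 2032 — 1st Tuesday is May 4 2032.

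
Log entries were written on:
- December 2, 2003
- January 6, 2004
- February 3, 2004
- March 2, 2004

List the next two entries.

All dates are Tuesdays, 35, 28, 28 days apart.
Specifically, the 1st Tuesday of each month.
April 2004 — 1st Tuesday is April 6, 2004.
1st Tuesday of May 2004: May 4, 2004.

April 6, 2004; May 4, 2004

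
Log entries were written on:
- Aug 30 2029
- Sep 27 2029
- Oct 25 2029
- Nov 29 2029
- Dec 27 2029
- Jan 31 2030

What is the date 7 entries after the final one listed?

Aug 29 2030

Every date is a Thursday; gaps 28, 28, 35, 28, 35 days.
Each is the last Thursday of its month (at least one falls on the 29th or later, ruling out '4th Thursday').
Last Thursday of February 2030: Feb 28 2030.
Last Thursday of March 2030: Mar 28 2030.
April 2030 ends with Thursday Apr 25 2030.
May 2030 ends with Thursday May 30 2030.
June 2030 ends with Thursday Jun 27 2030.
July 2030 ends with Thursday Jul 25 2030.
Last Thursday of August 2030: Aug 29 2030.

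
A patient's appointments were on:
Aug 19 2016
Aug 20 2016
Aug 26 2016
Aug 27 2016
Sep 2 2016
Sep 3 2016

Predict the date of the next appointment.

Gaps: 1, 6, 1, 6, 1 days — not constant, but cyclic with period 2.
The events fall on every Friday and Saturday.
The following Friday is Sep 9 2016.

Sep 9 2016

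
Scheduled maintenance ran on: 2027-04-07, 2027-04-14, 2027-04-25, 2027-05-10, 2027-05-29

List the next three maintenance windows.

Intervals are 7, 11, 15, 19 days — an arithmetic progression with common difference 4.
Next gap: 23 days. 2027-05-29 + 23 days = 2027-06-21.
Next gap: 27 days. 2027-06-21 + 27 days = 2027-07-18.
Next gap: 31 days. 2027-07-18 + 31 days = 2027-08-18.

2027-06-21, 2027-07-18, 2027-08-18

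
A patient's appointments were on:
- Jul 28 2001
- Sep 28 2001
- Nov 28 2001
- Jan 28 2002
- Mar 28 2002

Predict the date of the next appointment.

May 28 2002

Each date is the 28th; the gaps (62, 61, 61, 59) track the month lengths.
The rule is the 28th of every 2 months.
May 2002: May 28 2002.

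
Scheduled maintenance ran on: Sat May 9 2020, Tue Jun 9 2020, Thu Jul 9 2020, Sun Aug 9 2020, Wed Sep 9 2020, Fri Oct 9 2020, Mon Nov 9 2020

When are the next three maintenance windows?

Each date is the 9th; the gaps (31, 30, 31, 31, 30, 31) track the month lengths.
The rule is the 9th of each month.
Next: December 2020 → Wed Dec 9 2020.
January 2021: Sat Jan 9 2021.
Next: February 2021 → Tue Feb 9 2021.

Wed Dec 9 2020, Sat Jan 9 2021, Tue Feb 9 2021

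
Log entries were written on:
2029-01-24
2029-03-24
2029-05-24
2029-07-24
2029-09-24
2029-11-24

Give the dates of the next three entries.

2030-01-24, 2030-03-24, 2030-05-24

Gaps: 59, 61, 61, 62, 61 days — not constant. Every event is on the 24th of the month.
Pattern: the 24th of every 2 months.
Next: January 2030 → 2030-01-24.
Next: March 2030 → 2030-03-24.
Next: May 2030 → 2030-05-24.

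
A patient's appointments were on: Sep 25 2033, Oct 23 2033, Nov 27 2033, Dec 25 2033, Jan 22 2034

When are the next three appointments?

All dates are Sundays, 28, 35, 28, 28 days apart.
Specifically, the 4th Sunday of each month.
4th Sunday of February 2034: Feb 26 2034.
4th Sunday of March 2034: Mar 26 2034.
4th Sunday of April 2034: Apr 23 2034.

Feb 26 2034, Mar 26 2034, Apr 23 2034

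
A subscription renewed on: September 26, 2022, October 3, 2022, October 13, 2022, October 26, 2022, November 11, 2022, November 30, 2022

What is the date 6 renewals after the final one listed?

May 26, 2023

Gaps: 7, 10, 13, 16, 19 days — each gap is 3 larger than the previous one.
Next gap: 22 days. November 30, 2022 + 22 days = December 22, 2022.
Next gap: 25 days. December 22, 2022 + 25 days = January 16, 2023.
Next gap: 28 days. January 16, 2023 + 28 days = February 13, 2023.
Next gap: 31 days. February 13, 2023 + 31 days = March 16, 2023.
Next gap: 34 days. March 16, 2023 + 34 days = April 19, 2023.
Next gap: 37 days. April 19, 2023 + 37 days = May 26, 2023.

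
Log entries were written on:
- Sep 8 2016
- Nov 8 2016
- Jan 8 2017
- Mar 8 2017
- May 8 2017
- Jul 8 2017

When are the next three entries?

Sep 8 2017, Nov 8 2017, Jan 8 2018

Each date is the 8th; the gaps (61, 61, 59, 61, 61) track the month lengths.
The rule is the 8th of every 2 months.
September 2017: Sep 8 2017.
Next: November 2017 → Nov 8 2017.
January 2018: Jan 8 2018.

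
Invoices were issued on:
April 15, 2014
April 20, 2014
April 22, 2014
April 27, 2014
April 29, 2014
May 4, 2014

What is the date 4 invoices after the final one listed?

May 18, 2014

Gaps: 5, 2, 5, 2, 5 days — not constant, but cyclic with period 2.
The events fall on every Tuesday and Sunday.
Next Tuesday: May 6, 2014.
The following Sunday is May 11, 2014.
Next Tuesday: May 13, 2014.
Next Sunday: May 18, 2014.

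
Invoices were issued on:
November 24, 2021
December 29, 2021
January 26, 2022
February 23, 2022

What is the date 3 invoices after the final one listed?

May 25, 2022

These are Wednesdays with 35, 28, 28-day gaps.
Each is the final Wednesday of its month — December 29, 2021 is past the 28th, so '4th Wednesday' doesn't fit.
March 2022 ends with Wednesday March 30, 2022.
April 2022 ends with Wednesday April 27, 2022.
May 2022 ends with Wednesday May 25, 2022.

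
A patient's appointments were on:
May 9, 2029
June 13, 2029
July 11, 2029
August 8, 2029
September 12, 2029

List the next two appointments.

October 10, 2029; November 14, 2029

Gaps: 35, 28, 28, 35 days — a mix of 28 and 35. Every date is a Wednesday.
Each is the 2nd Wednesday of its month.
October 2029 — 2nd Wednesday is October 10, 2029.
November 2029 — 2nd Wednesday is November 14, 2029.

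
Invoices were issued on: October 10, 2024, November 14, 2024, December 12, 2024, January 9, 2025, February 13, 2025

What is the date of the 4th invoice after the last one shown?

June 12, 2025

These are Thursdays at 28- or 35-day spacing (35, 28, 28, 35).
The pattern: 2nd Thursday of the month.
March 2025 — 2nd Thursday is March 13, 2025.
2nd Thursday of April 2025: April 10, 2025.
2nd Thursday of May 2025: May 8, 2025.
2nd Thursday of June 2025: June 12, 2025.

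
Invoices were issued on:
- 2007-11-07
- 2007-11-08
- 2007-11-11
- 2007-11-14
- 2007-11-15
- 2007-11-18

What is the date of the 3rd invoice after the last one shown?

The gap pattern 1, 3, 3, 1, 3 repeats every 3 events.
These are the Wednesdays, Thursdays and Sundays of each week.
The following Wednesday is 2007-11-21.
Next Thursday: 2007-11-22.
Next Sunday: 2007-11-25.

2007-11-25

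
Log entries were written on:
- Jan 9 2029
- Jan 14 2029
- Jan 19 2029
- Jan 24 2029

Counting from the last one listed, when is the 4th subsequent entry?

Feb 13 2029

The spacing is 5, 5, 5 days — always 5 days.
Jan 24 2029 + 5 days = Jan 29 2029.
Jan 29 2029 + 5 days = Feb 3 2029.
Feb 3 2029 + 5 days = Feb 8 2029.
Feb 8 2029 + 5 days = Feb 13 2029.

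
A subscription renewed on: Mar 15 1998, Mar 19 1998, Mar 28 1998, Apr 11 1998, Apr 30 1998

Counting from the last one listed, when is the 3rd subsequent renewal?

Jul 26 1998

Gaps: 4, 9, 14, 19 days — each gap is 5 larger than the previous one.
Next gap: 24 days. Apr 30 1998 + 24 days = May 24 1998.
Next gap: 29 days. May 24 1998 + 29 days = Jun 22 1998.
Next gap: 34 days. Jun 22 1998 + 34 days = Jul 26 1998.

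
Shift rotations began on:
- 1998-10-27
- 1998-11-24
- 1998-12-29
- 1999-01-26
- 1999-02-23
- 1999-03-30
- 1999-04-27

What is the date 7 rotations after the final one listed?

These are Tuesdays with 28, 35, 28, 28, 35, 28-day gaps.
Each is the final Tuesday of its month — 1998-12-29 is past the 28th, so '4th Tuesday' doesn't fit.
May 1999 ends with Tuesday 1999-05-25.
June 1999 ends with Tuesday 1999-06-29.
July 1999 ends with Tuesday 1999-07-27.
Last Tuesday of August 1999: 1999-08-31.
Last Tuesday of September 1999: 1999-09-28.
Last Tuesday of October 1999: 1999-10-26.
Last Tuesday of November 1999: 1999-11-30.

1999-11-30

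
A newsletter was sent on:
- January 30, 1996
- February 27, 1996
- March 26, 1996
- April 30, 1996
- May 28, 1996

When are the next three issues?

These are Tuesdays with 28, 28, 35, 28-day gaps.
Each is the final Tuesday of its month — January 30, 1996 is past the 28th, so '4th Tuesday' doesn't fit.
June 1996 ends with Tuesday June 25, 1996.
July 1996 ends with Tuesday July 30, 1996.
Last Tuesday of August 1996: August 27, 1996.

June 25, 1996; July 30, 1996; August 27, 1996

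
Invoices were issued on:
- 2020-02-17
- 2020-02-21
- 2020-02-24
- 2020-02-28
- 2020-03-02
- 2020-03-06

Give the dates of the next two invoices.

2020-03-09, 2020-03-13

The gap pattern 4, 3, 4, 3, 4 repeats every 2 events.
These are the Mondays and Fridays of each week.
Next Monday: 2020-03-09.
The following Friday is 2020-03-13.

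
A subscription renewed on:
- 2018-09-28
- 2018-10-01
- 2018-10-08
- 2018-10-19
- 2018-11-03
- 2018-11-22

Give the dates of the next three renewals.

2018-12-15, 2019-01-11, 2019-02-11

Intervals are 3, 7, 11, 15, 19 days — an arithmetic progression with common difference 4.
Next gap: 23 days. 2018-11-22 + 23 days = 2018-12-15.
Next gap: 27 days. 2018-12-15 + 27 days = 2019-01-11.
Next gap: 31 days. 2019-01-11 + 31 days = 2019-02-11.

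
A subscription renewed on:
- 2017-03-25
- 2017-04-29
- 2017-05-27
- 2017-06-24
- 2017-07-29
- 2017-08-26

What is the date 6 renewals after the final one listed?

2018-02-24

All Saturdays; the gaps (35, 28, 28, 35, 28) vary with month length.
This is the last Saturday of each month.
Last Saturday of September 2017: 2017-09-30.
October 2017 ends with Saturday 2017-10-28.
November 2017 ends with Saturday 2017-11-25.
December 2017 ends with Saturday 2017-12-30.
January 2018 ends with Saturday 2018-01-27.
Last Saturday of February 2018: 2018-02-24.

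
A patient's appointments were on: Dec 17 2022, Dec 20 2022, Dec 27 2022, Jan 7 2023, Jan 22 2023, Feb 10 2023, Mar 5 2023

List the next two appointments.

Intervals are 3, 7, 11, 15, 19, 23 days — an arithmetic progression with common difference 4.
Next gap: 27 days. Mar 5 2023 + 27 days = Apr 1 2023.
Next gap: 31 days. Apr 1 2023 + 31 days = May 2 2023.

Apr 1 2023, May 2 2023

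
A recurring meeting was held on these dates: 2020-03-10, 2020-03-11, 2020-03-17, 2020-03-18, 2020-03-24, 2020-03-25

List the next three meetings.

2020-03-31, 2020-04-01, 2020-04-07

Gaps: 1, 6, 1, 6, 1 days — not constant, but cyclic with period 2.
The events fall on every Tuesday and Wednesday.
Next Tuesday: 2020-03-31.
The following Wednesday is 2020-04-01.
The following Tuesday is 2020-04-07.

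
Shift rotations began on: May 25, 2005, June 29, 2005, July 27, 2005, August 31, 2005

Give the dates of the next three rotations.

September 28, 2005; October 26, 2005; November 30, 2005

All Wednesdays; the gaps (35, 28, 35) vary with month length.
This is the last Wednesday of each month.
Last Wednesday of September 2005: September 28, 2005.
Last Wednesday of October 2005: October 26, 2005.
Last Wednesday of November 2005: November 30, 2005.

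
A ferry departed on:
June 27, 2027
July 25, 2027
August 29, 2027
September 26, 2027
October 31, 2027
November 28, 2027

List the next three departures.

December 26, 2027; January 30, 2028; February 27, 2028

Every date is a Sunday; gaps 28, 35, 28, 35, 28 days.
Each is the last Sunday of its month (at least one falls on the 29th or later, ruling out '4th Sunday').
December 2027 ends with Sunday December 26, 2027.
January 2028 ends with Sunday January 30, 2028.
February 2028 ends with Sunday February 27, 2028.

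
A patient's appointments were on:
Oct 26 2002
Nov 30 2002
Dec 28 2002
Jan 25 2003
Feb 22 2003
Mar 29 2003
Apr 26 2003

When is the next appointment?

May 31 2003

These are Saturdays with 35, 28, 28, 28, 35, 28-day gaps.
Each is the final Saturday of its month — Nov 30 2002 is past the 28th, so '4th Saturday' doesn't fit.
May 2003 ends with Saturday May 31 2003.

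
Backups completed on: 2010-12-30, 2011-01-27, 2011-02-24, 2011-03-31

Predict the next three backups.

2011-04-28, 2011-05-26, 2011-06-30

These are Thursdays with 28, 28, 35-day gaps.
Each is the final Thursday of its month — 2010-12-30 is past the 28th, so '4th Thursday' doesn't fit.
April 2011 ends with Thursday 2011-04-28.
May 2011 ends with Thursday 2011-05-26.
June 2011 ends with Thursday 2011-06-30.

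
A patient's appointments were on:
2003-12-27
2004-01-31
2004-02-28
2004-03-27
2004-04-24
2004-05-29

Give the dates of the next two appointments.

2004-06-26, 2004-07-31

Every date is a Saturday; gaps 35, 28, 28, 28, 35 days.
Each is the last Saturday of its month (at least one falls on the 29th or later, ruling out '4th Saturday').
June 2004 ends with Saturday 2004-06-26.
Last Saturday of July 2004: 2004-07-31.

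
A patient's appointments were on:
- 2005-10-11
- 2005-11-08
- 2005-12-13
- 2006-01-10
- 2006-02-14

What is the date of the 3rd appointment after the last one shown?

2006-05-09

These are Tuesdays at 28- or 35-day spacing (28, 35, 28, 35).
The pattern: 2nd Tuesday of the month.
March 2006 — 2nd Tuesday is 2006-03-14.
2nd Tuesday of April 2006: 2006-04-11.
May 2006 — 2nd Tuesday is 2006-05-09.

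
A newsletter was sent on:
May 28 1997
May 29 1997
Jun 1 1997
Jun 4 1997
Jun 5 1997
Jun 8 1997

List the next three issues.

The gap pattern 1, 3, 3, 1, 3 repeats every 3 events.
These are the Wednesdays, Thursdays and Sundays of each week.
Next Wednesday: Jun 11 1997.
Next Thursday: Jun 12 1997.
The following Sunday is Jun 15 1997.

Jun 11 1997, Jun 12 1997, Jun 15 1997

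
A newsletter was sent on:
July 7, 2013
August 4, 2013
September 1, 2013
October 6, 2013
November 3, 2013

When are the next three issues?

December 1, 2013; January 5, 2014; February 2, 2014

These are Sundays at 28- or 35-day spacing (28, 28, 35, 28).
The pattern: 1st Sunday of the month.
December 2013 — 1st Sunday is December 1, 2013.
January 2014 — 1st Sunday is January 5, 2014.
1st Sunday of February 2014: February 2, 2014.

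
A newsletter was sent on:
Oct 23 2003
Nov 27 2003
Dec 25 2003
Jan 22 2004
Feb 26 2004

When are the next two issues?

Mar 25 2004, Apr 22 2004

Gaps: 35, 28, 28, 35 days — a mix of 28 and 35. Every date is a Thursday.
Each is the 4th Thursday of its month.
March 2004 — 4th Thursday is Mar 25 2004.
4th Thursday of April 2004: Apr 22 2004.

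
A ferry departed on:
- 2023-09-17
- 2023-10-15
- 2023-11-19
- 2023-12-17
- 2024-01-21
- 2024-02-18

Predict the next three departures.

2024-03-17, 2024-04-21, 2024-05-19

Gaps: 28, 35, 28, 35, 28 days — a mix of 28 and 35. Every date is a Sunday.
Each is the 3rd Sunday of its month.
March 2024 — 3rd Sunday is 2024-03-17.
3rd Sunday of April 2024: 2024-04-21.
May 2024 — 3rd Sunday is 2024-05-19.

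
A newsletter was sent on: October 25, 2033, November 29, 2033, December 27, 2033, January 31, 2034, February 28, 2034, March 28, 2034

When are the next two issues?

April 25, 2034; May 30, 2034

All Tuesdays; the gaps (35, 28, 35, 28, 28) vary with month length.
This is the last Tuesday of each month.
April 2034 ends with Tuesday April 25, 2034.
May 2034 ends with Tuesday May 30, 2034.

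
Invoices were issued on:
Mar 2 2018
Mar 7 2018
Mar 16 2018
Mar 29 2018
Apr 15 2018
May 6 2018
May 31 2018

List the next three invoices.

Jun 29 2018, Aug 1 2018, Sep 7 2018

Intervals are 5, 9, 13, 17, 21, 25 days — an arithmetic progression with common difference 4.
Next gap: 29 days. May 31 2018 + 29 days = Jun 29 2018.
Next gap: 33 days. Jun 29 2018 + 33 days = Aug 1 2018.
Next gap: 37 days. Aug 1 2018 + 37 days = Sep 7 2018.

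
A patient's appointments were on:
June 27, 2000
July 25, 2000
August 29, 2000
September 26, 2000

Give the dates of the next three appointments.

October 31, 2000; November 28, 2000; December 26, 2000

Every date is a Tuesday; gaps 28, 35, 28 days.
Each is the last Tuesday of its month (at least one falls on the 29th or later, ruling out '4th Tuesday').
Last Tuesday of October 2000: October 31, 2000.
Last Tuesday of November 2000: November 28, 2000.
Last Tuesday of December 2000: December 26, 2000.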